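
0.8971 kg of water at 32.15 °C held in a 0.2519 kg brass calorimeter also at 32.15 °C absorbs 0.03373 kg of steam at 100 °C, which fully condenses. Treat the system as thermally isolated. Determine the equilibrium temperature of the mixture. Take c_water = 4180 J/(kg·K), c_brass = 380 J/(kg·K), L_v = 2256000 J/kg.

T_f ≈ 53.6 °C

Sum of m c ΔT and latent-heat terms is zero:
latent heat released on condensation: 0.03373·2256000 = 76095; condensed water 100 °C→T: 140.99(T − 100); water warms: 0.8971·4180·(T − 32.15) = 3749.9(T − 32.15); brass cup: 0.2519·380·(T − 32.15) = 95.72(T − 32.15)
3986.6 T = 76095 + 14099 + 123636 = 213830
T ≈ 53.64 °C (< 100 °C, so full condensation is consistent).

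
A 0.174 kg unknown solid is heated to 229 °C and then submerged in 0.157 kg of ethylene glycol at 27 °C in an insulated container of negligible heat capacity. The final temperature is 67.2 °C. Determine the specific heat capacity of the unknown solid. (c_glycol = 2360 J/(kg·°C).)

c ≈ 529 J/(kg·°C)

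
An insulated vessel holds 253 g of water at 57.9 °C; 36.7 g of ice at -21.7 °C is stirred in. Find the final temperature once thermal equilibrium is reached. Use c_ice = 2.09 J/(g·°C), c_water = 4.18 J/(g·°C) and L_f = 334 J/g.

T_f ≈ 39.1 °C

Energy balance with sensible and latent terms:
ice -21.7→0 °C: 36.7×2.09×21.7 = 1664.5; latent heat to melt: 36.7×334 = 12258; meltwater 0→T: 36.7×4.18×T = 153.41 T; water cools: 253×4.18×(T − 57.9) = 1057.5(T − 57.9)
1210.9 T = 61232 − 13922 = 47309
T ≈ 39.07 °C (positive, so assuming full melt was valid).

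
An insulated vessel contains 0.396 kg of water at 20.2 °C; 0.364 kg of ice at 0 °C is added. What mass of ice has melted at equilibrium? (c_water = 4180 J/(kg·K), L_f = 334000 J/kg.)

Heat available from the water dropping to 0 °C: 0.396·4180·20.2 = 33437 J.
Fully melting the ice requires m_ice L_f = 0.364·334000 = 121576 J.
Since 33437 < 121576 J, not all the ice melts; equilibrium is at 0 °C.
Mass melted = 33437/334000 ≈ 0.1001 kg.

m_melted ≈ 0.1 kg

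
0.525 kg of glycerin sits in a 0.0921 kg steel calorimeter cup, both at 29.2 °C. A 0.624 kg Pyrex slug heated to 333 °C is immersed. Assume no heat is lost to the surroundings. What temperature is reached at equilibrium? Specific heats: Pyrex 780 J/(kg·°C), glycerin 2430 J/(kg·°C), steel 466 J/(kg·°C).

T_f ≈ 111.1 °C

T_f is the heat-capacity-weighted average of the initial temperatures:
T_f = (486.72·333 + 1275.8·29.2 + 42.92·29.2) / (486.72 + 1275.8 + 42.92)
    = 200583 / 1805.4 ≈ 111.10 °C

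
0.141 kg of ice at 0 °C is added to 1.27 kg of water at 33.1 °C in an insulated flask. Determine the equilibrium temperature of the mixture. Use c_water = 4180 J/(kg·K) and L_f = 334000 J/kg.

Energy balance with sensible and latent terms:
fusion: m_ice L_f = 0.141·334000 = 47094; warm the meltwater: 589.38 T; water: 5308.6(T − 33.1)
5898 T = 175715 − 47094 = 128621
T ≈ 21.81 °C (positive, so assuming full melt was valid).

T_f ≈ 21.8 °C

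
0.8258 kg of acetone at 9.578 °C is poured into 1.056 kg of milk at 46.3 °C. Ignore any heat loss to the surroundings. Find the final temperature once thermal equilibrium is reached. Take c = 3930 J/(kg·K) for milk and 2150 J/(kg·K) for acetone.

T_f ≈ 35.3 °C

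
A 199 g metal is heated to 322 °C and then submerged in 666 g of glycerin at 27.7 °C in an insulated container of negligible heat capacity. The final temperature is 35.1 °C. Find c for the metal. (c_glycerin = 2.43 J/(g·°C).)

Energy conservation, ΣQ = 0:
199·c·(35.1 − 322) + 666·2.43·(35.1 − 27.7) = 0
-57093 c = -11976
c = -11976/-57093 ≈ 0.2098 J/(g·°C)

c ≈ 0.21 J/(g·°C)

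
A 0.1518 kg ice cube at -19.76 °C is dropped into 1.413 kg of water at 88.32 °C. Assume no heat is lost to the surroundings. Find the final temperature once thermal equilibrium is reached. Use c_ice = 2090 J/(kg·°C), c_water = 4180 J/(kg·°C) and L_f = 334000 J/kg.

T_f ≈ 71.0 °C

Energy conservation, ΣQ = 0:
ice -19.76→0 °C: 0.1518×2090×19.76 = 6269.1; latent heat to melt: 0.1518×334000 = 50701; warm the meltwater: 634.52 T; water cools: 1.413×4180×(T − 88.32) = 5906.3(T − 88.32)
6540.9 T = 521648 − 56970 = 464678
T ≈ 71.04 °C (positive, so assuming full melt was valid).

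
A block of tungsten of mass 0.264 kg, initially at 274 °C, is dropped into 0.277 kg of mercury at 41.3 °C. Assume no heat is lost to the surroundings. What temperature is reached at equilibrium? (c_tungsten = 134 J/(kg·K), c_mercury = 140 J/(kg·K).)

T_f ≈ 152.3 °C

T_f is the heat-capacity-weighted average of the initial temperatures:
T_f = (35.38*274 + 38.78*41.3) / (35.38 + 38.78)
    = 11295 / 74.16 ≈ 152.31 °C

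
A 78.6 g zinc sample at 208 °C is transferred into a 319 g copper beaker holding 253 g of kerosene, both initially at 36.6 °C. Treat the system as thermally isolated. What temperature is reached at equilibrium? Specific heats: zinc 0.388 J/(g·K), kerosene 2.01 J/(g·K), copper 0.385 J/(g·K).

Energy conservation, ΣQ = 0:
78.6*0.388*(T − 208) + 253*2.01*(T − 36.6) + 319*0.385*(T − 36.6) = 0
661.84 T = 29451
T = 29451 / 661.84 = 44.5 °C

T_f ≈ 44.5 °C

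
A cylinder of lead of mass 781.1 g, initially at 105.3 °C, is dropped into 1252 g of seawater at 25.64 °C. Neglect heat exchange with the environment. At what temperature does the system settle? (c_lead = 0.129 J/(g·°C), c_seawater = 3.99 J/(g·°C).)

Taking heat into each body as positive, Σ m c ΔT = 0:
781.1*0.129*(T − 105.3) + 1252*3.99*(T − 25.64) = 0
100.76(T − 105.3) + 4995.5(T − 25.64) = 0
5096.2 T = 138694
T ≈ 27.22 °C

T_f ≈ 27.2 °C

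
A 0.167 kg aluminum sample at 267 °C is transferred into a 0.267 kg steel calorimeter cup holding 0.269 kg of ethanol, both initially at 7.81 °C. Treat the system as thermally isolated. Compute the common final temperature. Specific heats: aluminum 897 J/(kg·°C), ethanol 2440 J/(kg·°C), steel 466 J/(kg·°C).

Setting the total heat transfer to zero:
0.167×897×(T − 267) + 0.269×2440×(T − 7.81) + 0.267×466×(T − 7.81) = 0
149.8(T − 267) + 656.36(T − 7.81) + 124.42(T − 7.81) = 0
(149.8 + 656.36 + 124.42) T = 149.8×267 + 656.36×7.81 + 124.42×7.81
T = 46094/930.58 ≈ 49.53 °C

T_f ≈ 49.5 °C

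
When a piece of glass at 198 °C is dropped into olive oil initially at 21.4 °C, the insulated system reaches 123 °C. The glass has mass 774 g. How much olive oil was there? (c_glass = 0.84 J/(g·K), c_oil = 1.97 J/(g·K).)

m ≈ 244 g

Let T be the final temperature. ΣQ_i = 0:
774×0.84×(123 − 198) + m×1.97×(123 − 21.4) = 0
200.15 m = 48762
m = 48762/200.15 ≈ 243.6 g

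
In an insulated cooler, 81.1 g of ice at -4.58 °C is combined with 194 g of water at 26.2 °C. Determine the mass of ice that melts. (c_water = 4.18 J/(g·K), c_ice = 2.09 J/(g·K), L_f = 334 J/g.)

Heat available from the water dropping to 0 °C: 194×4.18×26.2 = 21246 J.
Of that, 81.1×2.09×4.58 = 776.31 J goes to bring the ice to 0 °C, leaving 20470 J.
Melting all 81.1 g of ice would need 81.1×334 = 27087 J.
That's not enough to melt it all — equilibrium is at 0 °C with ice remaining.
m_melted×334 = 20470  ⇒  m_melted ≈ 61.29 g.

m_melted ≈ 61.3 g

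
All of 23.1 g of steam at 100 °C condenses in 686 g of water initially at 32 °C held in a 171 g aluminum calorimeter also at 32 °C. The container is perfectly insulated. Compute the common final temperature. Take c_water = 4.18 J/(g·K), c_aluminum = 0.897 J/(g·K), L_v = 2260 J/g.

T_f ≈ 50.9 °C

Let T be the final temperature. ΣQ_i = 0:
steam→water at 100 °C releases m L_v = 23.1·2260 = 52206
  condensate cools 100→T: 23.1·4.18·(T − 100) = 96.56(T − 100)
  water warms: 686·4.18·(T − 32) = 2867.5(T − 32)
  cup: 153.39(T − 32)
3117.4 T = 52206 + 9655.8 + 96668 = 158530
T ≈ 50.85 °C, under the boiling point, so the assumption holds.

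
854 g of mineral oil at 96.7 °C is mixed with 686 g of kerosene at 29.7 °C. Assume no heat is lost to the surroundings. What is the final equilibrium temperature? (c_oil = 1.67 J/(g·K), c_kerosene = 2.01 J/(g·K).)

T_f ≈ 63.8 °C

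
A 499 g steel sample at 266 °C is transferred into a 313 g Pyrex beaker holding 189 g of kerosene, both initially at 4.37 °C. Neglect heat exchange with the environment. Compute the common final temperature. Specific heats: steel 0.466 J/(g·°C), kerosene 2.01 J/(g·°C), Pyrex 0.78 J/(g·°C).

T_f ≈ 75.4 °C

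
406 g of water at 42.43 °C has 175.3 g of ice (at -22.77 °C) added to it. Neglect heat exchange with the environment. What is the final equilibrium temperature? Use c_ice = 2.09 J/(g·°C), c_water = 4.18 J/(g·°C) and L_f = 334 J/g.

T_f ≈ 2.1 °C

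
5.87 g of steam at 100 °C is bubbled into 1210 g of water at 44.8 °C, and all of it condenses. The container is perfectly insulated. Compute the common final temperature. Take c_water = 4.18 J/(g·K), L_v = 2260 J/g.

T_f ≈ 47.7 °C

Let T be the final temperature. ΣQ_i = 0:
steam→water at 100 °C releases m L_v = 5.87×2260 = 13266
  condensate cools 100→T: 5.87×4.18×(T − 100) = 24.54(T − 100)
  water warms: 1210×4.18×(T − 44.8) = 5057.8(T − 44.8)
5082.3 T = 13266 + 2453.7 + 226589 = 242309
T ≈ 47.68 °C (< 100 °C, so full condensation is consistent).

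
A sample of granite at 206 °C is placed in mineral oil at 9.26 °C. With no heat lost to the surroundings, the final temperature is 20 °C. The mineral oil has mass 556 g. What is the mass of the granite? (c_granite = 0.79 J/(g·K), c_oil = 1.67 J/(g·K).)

m ≈ 67.9 g

Heat lost by the granite = heat gained by the oil:
m·0.79·(206 − 20) = 556·1.67·(20 − 9.26)
146.94 m = 9972.3  ⇒  m ≈ 67.87 g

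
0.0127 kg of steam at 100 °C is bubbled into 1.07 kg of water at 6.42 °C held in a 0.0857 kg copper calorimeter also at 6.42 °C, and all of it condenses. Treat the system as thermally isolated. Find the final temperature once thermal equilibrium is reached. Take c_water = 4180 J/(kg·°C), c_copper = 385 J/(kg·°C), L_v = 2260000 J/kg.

T_f ≈ 13.8 °C

Heat gained plus heat lost sum to zero:
steam→water at 100 °C releases m L_v = 0.0127×2260000 = 28702; condensate cools 100→T: 0.0127×4180×(T − 100) = 53.09(T − 100); original water: 4472.6(T − 6.42); copper cup: 0.0857×385×(T − 6.42) = 32.99(T − 6.42)
4558.7 T = 28702 + 5308.6 + 28926 = 62937
T ≈ 13.81 °C, under the boiling point, so the assumption holds.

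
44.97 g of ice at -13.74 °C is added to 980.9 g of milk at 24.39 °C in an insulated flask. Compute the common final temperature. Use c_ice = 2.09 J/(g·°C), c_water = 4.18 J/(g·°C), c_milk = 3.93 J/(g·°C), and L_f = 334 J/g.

T_f ≈ 19.2 °C

Heat gained plus heat lost sum to zero:
ice -13.74→0 °C: 44.97·2.09·13.74 = 1291.4; fusion: m_ice L_f = 44.97·334 = 15020; meltwater 0→T: 44.97·4.18·T = 187.97 T; milk: 3854.9(T − 24.39)
4042.9 T = 94022 − 16311 = 77711
T ≈ 19.22 °C (positive, so assuming full melt was valid).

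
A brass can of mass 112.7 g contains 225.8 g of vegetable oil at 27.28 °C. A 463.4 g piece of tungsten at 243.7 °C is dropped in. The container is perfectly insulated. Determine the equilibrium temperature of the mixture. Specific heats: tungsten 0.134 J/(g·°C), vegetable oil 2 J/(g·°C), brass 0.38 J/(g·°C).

T_f is the heat-capacity-weighted average of the initial temperatures:
T_f = (62.1*243.7 + 451.6*27.28 + 42.83*27.28) / (62.1 + 451.6 + 42.83)
    = 28621 / 556.52 ≈ 51.43 °C

T_f ≈ 51.4 °C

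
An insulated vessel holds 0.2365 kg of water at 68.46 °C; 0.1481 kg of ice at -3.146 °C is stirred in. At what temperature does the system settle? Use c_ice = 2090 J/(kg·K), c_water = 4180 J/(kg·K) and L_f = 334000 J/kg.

T_f ≈ 10.7 °C

Net heat exchanged in the isolated system is zero:
warm ice to 0 °C: 0.1481·2090·(0 − (-3.146)) = 973.78
  fusion: m_ice L_f = 0.1481·334000 = 49465
  warm the meltwater: 619.06 T
  water cools: 0.2365·4180·(T − 68.46) = 988.57(T − 68.46)
1607.6 T = 67678 − 50439 = 17238
T ≈ 10.72 °C — above 0 °C, consistent with complete melting.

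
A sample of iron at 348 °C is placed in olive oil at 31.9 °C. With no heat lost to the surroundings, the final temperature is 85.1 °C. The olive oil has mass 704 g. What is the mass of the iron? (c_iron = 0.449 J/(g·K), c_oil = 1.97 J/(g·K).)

m ≈ 625 g

|Q_iron| = |Q_oil|:
m·0.449·(348 − 85.1) = 704·1.97·(85.1 − 31.9)
118.04 m = 73782  ⇒  m ≈ 625 g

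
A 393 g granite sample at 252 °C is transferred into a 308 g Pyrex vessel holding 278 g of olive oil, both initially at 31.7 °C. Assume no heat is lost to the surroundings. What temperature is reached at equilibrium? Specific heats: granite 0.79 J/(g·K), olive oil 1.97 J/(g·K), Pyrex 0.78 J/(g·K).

Setting the total heat transfer to zero:
393·0.79·(T − 252) + 278·1.97·(T − 31.7) + 308·0.78·(T − 31.7) = 0
(310.47 + 547.66 + 240.24) T = 310.47·252 + 547.66·31.7 + 240.24·31.7
T = 103215 / 1098.4 = 94 °C

T_f ≈ 94.0 °C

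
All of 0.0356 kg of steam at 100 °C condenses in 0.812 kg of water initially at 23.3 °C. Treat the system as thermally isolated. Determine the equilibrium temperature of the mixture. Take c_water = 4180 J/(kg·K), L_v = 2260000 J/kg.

Conservation of energy gives ΣQ = 0:
steam→water at 100 °C releases m L_v = 0.0356×2260000 = 80456; condensate cools 100→T: 0.0356×4180×(T − 100) = 148.81(T − 100); original water: 3394.2(T − 23.3)
3543 T = 80456 + 14881 + 79084 = 174421
T ≈ 49.23 °C, under the boiling point, so the assumption holds.

T_f ≈ 49.2 °C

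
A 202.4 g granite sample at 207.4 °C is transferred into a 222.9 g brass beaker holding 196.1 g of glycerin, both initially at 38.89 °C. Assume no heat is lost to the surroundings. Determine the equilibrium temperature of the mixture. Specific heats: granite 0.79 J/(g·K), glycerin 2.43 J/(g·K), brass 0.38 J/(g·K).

T_f ≈ 76.3 °C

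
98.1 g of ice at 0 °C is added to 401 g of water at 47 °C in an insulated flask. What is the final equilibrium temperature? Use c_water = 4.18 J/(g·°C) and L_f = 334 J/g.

Heat gained plus heat lost sum to zero:
melt ice: 98.1×334 = 32765; meltwater 0→T: 98.1×4.18×T = 410.06 T; water cools: 401×4.18×(T − 47) = 1676.2(T − 47)
2086.2 T = 78780 − 32765 = 46015
T ≈ 22.06 °C — above 0 °C, consistent with complete melting.

T_f ≈ 22.1 °C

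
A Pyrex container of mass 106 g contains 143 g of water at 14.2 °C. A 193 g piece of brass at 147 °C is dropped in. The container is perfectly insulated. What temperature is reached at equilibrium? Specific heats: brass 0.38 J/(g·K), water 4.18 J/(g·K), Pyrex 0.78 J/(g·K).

T_f ≈ 27.1 °C

Conservation of energy gives ΣQ = 0:
193·0.38·(T − 147) + 143·4.18·(T − 14.2) + 106·0.78·(T − 14.2) = 0
73.34(T − 147) + 597.74(T − 14.2) + 82.68(T − 14.2) = 0
(73.34 + 597.74 + 82.68) T = 73.34·147 + 597.74·14.2 + 82.68·14.2
T = 20443 / 753.76 = 27.1 °C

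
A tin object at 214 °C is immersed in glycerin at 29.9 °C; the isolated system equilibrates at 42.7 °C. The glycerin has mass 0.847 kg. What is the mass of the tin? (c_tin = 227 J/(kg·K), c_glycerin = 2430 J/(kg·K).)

m ≈ 0.678 kg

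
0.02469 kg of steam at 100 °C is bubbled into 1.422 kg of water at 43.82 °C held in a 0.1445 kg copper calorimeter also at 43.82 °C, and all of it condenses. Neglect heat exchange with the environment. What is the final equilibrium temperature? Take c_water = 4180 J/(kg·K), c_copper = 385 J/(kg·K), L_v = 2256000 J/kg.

Let T be the final temperature. ΣQ_i = 0:
steam→water at 100 °C releases m L_v = 0.02469·2256000 = 55701
  condensed water 100 °C→T: 103.2(T − 100)
  water warms: 1.422·4180·(T − 43.82) = 5944(T − 43.82)
  copper cup: 0.1445·385·(T − 43.82) = 55.63(T − 43.82)
6102.8 T = 55701 + 10320 + 262902 = 328923
T ≈ 53.90 °C, under the boiling point, so the assumption holds.

T_f ≈ 53.9 °C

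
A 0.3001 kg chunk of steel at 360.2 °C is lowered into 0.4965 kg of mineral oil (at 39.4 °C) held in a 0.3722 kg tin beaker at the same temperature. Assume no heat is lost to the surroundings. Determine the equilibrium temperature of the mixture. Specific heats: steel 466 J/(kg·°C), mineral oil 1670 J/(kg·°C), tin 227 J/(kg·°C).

Heat gained plus heat lost sum to zero:
0.3001*466*(T − 360.2) + 0.4965*1670*(T − 39.4) + 0.3722*227*(T − 39.4) = 0
1053.5 T = 86370
T = 86370/1053.5 ≈ 81.98 °C

T_f ≈ 82.0 °C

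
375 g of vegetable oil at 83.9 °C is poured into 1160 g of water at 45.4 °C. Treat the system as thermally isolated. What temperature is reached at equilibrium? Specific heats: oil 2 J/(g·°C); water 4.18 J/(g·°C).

T_f is the heat-capacity-weighted average of the initial temperatures:
T_f = (750*83.9 + 4848.8*45.4) / (750 + 4848.8)
    = 283061 / 5598.8 ≈ 50.56 °C

T_f ≈ 50.6 °C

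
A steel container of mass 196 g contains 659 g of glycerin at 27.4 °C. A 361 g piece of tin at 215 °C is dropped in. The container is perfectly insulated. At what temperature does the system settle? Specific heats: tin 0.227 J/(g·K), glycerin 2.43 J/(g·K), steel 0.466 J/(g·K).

T_f ≈ 36.1 °C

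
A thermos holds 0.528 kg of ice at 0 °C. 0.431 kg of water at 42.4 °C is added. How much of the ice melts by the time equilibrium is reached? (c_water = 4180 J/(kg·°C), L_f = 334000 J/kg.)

Water can give up m c ΔT = 0.431·4180·42.4 = 76387 J before reaching 0 °C.
To melt every bit of ice: 0.528·334000 = 176352 J.
76387 J < 176352 J, so only part of the ice melts and the system sits at 0 °C.
m_melt = 76387 / L_f = 0.2287 kg.

m_melted ≈ 0.229 kg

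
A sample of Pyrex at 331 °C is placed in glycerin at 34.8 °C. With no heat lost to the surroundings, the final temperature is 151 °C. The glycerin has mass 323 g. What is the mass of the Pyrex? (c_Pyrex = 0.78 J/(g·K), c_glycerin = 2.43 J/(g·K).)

m ≈ 650 g

Heat lost by the Pyrex = heat gained by the glycerin:
m×0.78×(331 − 151) = 323×2.43×(151 − 34.8)
140.4 m = 91204  ⇒  m ≈ 649.6 g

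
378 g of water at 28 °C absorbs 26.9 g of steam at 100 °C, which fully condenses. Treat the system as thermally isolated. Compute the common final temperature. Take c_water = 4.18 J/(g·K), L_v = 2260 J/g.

Conservation of energy gives ΣQ = 0:
steam→water at 100 °C releases m L_v = 26.9·2260 = 60794
  condensed water 100 °C→T: 112.44(T − 100)
  original water: 1580(T − 28)
1692.5 T = 60794 + 11244 + 44241 = 116279
T ≈ 68.70 °C, under the boiling point, so the assumption holds.

T_f ≈ 68.7 °C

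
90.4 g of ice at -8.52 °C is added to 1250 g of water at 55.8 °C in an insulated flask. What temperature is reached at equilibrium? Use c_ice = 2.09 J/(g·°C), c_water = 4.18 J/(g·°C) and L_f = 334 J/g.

T_f ≈ 46.4 °C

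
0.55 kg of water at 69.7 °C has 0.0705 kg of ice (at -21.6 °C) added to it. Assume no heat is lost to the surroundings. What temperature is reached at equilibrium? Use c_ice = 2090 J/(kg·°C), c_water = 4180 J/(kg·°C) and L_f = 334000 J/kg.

Heat gained plus heat lost sum to zero:
ice -21.6→0 °C: 0.0705×2090×21.6 = 3182.7
  melt ice: 0.0705×334000 = 23547
  meltwater 0→T: 0.0705×4180×T = 294.69 T
  water: 2299(T − 69.7)
2593.7 T = 160240 − 26730 = 133511
T ≈ 51.48 °C. Since T > 0 °C, the all-ice-melts assumption holds.

T_f ≈ 51.5 °C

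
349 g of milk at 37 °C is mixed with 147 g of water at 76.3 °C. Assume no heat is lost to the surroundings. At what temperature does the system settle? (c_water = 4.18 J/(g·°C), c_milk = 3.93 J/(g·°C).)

T_f ≈ 49.2 °C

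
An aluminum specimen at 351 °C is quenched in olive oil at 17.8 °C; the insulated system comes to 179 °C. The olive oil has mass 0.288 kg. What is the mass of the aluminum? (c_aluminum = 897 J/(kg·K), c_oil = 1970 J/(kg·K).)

m ≈ 0.593 kg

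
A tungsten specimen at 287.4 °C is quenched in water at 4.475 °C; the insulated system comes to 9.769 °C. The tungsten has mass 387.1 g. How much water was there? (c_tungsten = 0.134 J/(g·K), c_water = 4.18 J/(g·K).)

m ≈ 651 g

Let T be the final temperature. ΣQ_i = 0:
387.1×0.134×(9.769 − 287.4) + m×4.18×(9.769 − 4.475) = 0
22.13 m = 14401
m = 14401/22.13 ≈ 650.8 g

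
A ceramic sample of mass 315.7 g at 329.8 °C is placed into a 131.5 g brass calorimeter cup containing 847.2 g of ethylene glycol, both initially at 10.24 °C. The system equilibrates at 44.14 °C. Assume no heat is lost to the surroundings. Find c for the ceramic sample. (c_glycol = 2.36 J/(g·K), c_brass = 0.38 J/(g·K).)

Let T be the final temperature. ΣQ_i = 0:
315.7·c·(44.14 − 329.8) + 847.2·2.36·(44.14 − 10.24) + 131.5·0.38·(44.14 − 10.24) = 0
-90183 c = -69473
c = -69473/-90183 ≈ 0.7704 J/(g·K)

c ≈ 0.77 J/(g·K)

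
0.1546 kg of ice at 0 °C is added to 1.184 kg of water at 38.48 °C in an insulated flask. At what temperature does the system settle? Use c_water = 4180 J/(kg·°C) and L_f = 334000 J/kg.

T_f ≈ 24.8 °C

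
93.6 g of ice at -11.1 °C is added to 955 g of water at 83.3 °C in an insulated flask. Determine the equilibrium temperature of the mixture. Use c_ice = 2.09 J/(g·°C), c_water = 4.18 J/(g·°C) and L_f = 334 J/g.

T_f ≈ 68.2 °C

Energy conservation, ΣQ = 0:
ice -11.1→0 °C: 93.6×2.09×11.1 = 2171.4
  melt ice: 93.6×334 = 31262
  warm the meltwater: 391.25 T
  water cools: 955×4.18×(T − 83.3) = 3991.9(T − 83.3)
4383.1 T = 332525 − 33434 = 299091
T ≈ 68.24 °C — above 0 °C, consistent with complete melting.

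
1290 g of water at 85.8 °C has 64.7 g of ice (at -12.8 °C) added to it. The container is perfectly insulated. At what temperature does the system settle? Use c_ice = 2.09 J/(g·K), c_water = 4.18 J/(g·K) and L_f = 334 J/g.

Heat gained plus heat lost sum to zero:
ice -12.8→0 °C: 64.7×2.09×12.8 = 1730.9
  fusion: m_ice L_f = 64.7×334 = 21610
  warm the meltwater: 270.45 T
  water: 5392.2(T − 85.8)
5662.6 T = 462651 − 23341 = 439310
T ≈ 77.58 °C — above 0 °C, consistent with complete melting.

T_f ≈ 77.6 °C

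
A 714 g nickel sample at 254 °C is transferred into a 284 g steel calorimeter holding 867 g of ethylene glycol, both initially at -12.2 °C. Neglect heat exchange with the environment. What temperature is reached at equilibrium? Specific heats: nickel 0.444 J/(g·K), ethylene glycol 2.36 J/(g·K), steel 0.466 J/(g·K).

T_f ≈ 21.6 °C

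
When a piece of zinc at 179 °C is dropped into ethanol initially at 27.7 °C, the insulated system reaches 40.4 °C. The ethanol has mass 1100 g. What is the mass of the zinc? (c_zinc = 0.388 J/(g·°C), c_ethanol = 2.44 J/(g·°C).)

m ≈ 634 g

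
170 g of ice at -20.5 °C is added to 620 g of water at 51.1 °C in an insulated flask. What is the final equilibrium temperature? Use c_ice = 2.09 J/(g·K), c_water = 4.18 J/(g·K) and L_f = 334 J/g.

Net heat exchanged in the isolated system is zero:
ice -20.5→0 °C: 170×2.09×20.5 = 7283.6; latent heat to melt: 170×334 = 56780; meltwater 0→T: 170×4.18×T = 710.6 T; water: 2591.6(T − 51.1)
3302.2 T = 132431 − 64064 = 68367
T ≈ 20.70 °C. Since T > 0 °C, the all-ice-melts assumption holds.

T_f ≈ 20.7 °C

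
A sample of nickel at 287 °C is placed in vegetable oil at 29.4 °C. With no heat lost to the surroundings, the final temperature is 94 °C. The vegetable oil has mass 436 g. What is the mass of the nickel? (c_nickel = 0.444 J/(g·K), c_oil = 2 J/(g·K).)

m ≈ 657 g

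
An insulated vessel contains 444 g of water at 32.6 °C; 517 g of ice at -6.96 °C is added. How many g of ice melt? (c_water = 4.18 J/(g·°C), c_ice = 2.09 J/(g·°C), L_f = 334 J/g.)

Heat available from the water dropping to 0 °C: 444×4.18×32.6 = 60503 J.
Warming the ice to 0 °C takes 517×2.09×6.96 = 7520.5 J, leaving 52983 J for melting.
Fully melting the ice requires m_ice L_f = 517×334 = 172678 J.
52983 J < 172678 J, so only part of the ice melts and the system sits at 0 °C.
m_melt = 52983 / L_f = 158.6 g.

m_melted ≈ 159 g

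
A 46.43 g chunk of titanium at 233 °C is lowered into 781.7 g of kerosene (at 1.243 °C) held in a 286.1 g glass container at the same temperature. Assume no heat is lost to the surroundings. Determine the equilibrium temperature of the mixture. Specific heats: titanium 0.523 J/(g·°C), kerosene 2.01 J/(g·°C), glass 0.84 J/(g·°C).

T_f ≈ 4.3 °C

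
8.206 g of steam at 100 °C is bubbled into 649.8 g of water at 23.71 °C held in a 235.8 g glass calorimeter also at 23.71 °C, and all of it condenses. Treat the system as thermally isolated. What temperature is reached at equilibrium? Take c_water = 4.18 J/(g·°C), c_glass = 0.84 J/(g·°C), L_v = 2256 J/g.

T_f ≈ 30.9 °C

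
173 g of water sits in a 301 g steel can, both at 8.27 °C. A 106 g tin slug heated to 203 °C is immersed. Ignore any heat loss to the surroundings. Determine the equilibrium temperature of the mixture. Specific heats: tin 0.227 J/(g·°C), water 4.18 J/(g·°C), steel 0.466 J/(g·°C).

T_f ≈ 13.5 °C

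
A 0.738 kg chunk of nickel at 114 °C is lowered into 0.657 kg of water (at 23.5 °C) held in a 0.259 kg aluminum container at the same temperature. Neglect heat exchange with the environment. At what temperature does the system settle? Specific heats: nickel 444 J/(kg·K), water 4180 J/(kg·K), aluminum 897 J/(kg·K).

T_f ≈ 32.5 °C

Taking heat into each body as positive, Σ m c ΔT = 0:
0.738·444·(T − 114) + 0.657·4180·(T − 23.5) + 0.259·897·(T − 23.5) = 0
3306.3 T = 107351
T = 107351 / 3306.3 = 32.5 °C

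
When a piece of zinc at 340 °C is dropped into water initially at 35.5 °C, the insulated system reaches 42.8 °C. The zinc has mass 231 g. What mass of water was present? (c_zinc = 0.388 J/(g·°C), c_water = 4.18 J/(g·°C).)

Heat gained plus heat lost sum to zero:
231·0.388·(42.8 − 340) + m·4.18·(42.8 − 35.5) = 0
30.51 m = 26637
m = 26637/30.51 ≈ 873 g

m ≈ 873 g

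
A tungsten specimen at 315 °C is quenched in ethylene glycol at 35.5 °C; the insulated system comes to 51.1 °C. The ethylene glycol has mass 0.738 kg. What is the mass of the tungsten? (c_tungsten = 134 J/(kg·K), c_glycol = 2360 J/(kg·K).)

m ≈ 0.768 kg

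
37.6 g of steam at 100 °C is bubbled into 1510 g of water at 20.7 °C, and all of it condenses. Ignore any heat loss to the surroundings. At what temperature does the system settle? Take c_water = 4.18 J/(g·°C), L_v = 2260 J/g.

T_f ≈ 35.8 °C

Energy balance with sensible and latent terms:
steam→water at 100 °C releases m L_v = 37.6×2260 = 84976; condensed water 100 °C→T: 157.17(T − 100); water warms: 1510×4.18×(T − 20.7) = 6311.8(T − 20.7)
6469 T = 84976 + 15717 + 130654 = 231347
T ≈ 35.76 °C, under the boiling point, so the assumption holds.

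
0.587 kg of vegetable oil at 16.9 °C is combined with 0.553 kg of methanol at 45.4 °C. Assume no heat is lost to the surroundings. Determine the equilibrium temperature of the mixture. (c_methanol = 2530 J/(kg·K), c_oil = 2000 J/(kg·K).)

T_f ≈ 32.4 °C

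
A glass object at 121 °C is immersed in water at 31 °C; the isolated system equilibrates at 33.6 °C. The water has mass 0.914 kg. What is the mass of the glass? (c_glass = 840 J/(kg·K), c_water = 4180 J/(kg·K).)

|Q_glass| = |Q_water|:
m×840×(121 − 33.6) = 0.914×4180×(33.6 − 31)
73416 m = 9933.4  ⇒  m ≈ 0.1353 kg

m ≈ 0.135 kg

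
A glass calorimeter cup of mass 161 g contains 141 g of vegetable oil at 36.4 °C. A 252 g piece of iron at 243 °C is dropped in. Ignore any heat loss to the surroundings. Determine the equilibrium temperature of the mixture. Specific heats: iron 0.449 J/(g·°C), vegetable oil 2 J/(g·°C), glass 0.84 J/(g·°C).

Heat gained plus heat lost sum to zero:
252·0.449·(T − 243) + 141·2·(T − 36.4) + 161·0.84·(T − 36.4) = 0
530.39 T = 42682
T = 42682/530.39 ≈ 80.47 °C

T_f ≈ 80.5 °C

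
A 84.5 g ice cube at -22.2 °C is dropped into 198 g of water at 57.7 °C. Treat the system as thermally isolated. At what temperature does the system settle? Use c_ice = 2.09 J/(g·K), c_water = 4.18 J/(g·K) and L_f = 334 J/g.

Heat gained plus heat lost sum to zero:
ice -22.2→0 °C: 84.5·2.09·22.2 = 3920.6; latent heat to melt: 84.5·334 = 28223; warm the meltwater: 353.21 T; water: 827.64(T − 57.7)
1180.8 T = 47755 − 32144 = 15611
T ≈ 13.22 °C. Since T > 0 °C, the all-ice-melts assumption holds.

T_f ≈ 13.2 °C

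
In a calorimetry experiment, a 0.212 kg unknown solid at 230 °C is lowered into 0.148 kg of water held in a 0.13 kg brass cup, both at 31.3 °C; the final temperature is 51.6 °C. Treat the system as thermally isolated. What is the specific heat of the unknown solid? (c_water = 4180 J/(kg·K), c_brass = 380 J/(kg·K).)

c ≈ 359 J/(kg·K)

Energy conservation, ΣQ = 0:
0.212·c·(51.6 − 230) + 0.148·4180·(51.6 − 31.3) + 0.13·380·(51.6 − 31.3) = 0
-37.82 c = -13561
c = -13561/-37.82 ≈ 358.6 J/(kg·K)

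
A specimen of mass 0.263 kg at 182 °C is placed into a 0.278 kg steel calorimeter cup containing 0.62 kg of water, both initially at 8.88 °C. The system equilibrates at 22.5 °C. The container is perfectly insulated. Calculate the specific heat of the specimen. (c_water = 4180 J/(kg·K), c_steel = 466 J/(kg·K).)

c ≈ 884 J/(kg·K)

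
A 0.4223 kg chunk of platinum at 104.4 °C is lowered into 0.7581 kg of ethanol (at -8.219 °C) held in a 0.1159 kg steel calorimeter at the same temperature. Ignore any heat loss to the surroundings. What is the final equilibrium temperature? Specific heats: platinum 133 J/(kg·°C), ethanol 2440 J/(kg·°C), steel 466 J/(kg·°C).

T_f ≈ -5.0 °C

Taking heat into each body as positive, Σ m c ΔT = 0:
0.4223·133·(T − 104.4) + 0.7581·2440·(T − (-8.219)) + 0.1159·466·(T − (-8.219)) = 0
(56.17 + 1849.8 + 54.01) T = 56.17·104.4 + 1849.8·(-8.219) + 54.01·(-8.219)
T = -9783.4 / 1959.9 = -4.99 °C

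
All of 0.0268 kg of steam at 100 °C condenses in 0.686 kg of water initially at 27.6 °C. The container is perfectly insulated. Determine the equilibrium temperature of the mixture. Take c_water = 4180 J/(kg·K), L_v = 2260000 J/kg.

T_f ≈ 50.7 °C

Energy balance with sensible and latent terms:
steam→water at 100 °C releases m L_v = 0.0268·2260000 = 60568; condensed water 100 °C→T: 112.02(T − 100); water warms: 0.686·4180·(T − 27.6) = 2867.5(T − 27.6)
2979.5 T = 60568 + 11202 + 79142 = 150913
T ≈ 50.65 °C (< 100 °C, so full condensation is consistent).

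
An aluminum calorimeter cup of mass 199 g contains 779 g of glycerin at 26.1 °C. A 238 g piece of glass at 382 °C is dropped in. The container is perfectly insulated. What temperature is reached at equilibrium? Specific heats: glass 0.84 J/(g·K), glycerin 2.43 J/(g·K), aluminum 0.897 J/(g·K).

T_f is the heat-capacity-weighted average of the initial temperatures:
T_f = (199.92×382 + 1893×26.1 + 178.5×26.1) / (199.92 + 1893 + 178.5)
    = 130435 / 2271.4 ≈ 57.43 °C

T_f ≈ 57.4 °C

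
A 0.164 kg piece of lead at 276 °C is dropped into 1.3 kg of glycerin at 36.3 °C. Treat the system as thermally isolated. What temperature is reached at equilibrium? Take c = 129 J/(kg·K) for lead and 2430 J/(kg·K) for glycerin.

T_f ≈ 37.9 °C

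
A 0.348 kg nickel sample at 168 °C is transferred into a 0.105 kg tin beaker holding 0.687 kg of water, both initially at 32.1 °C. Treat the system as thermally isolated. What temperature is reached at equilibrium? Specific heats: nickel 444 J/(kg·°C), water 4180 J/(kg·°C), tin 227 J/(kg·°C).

T_f ≈ 39.0 °C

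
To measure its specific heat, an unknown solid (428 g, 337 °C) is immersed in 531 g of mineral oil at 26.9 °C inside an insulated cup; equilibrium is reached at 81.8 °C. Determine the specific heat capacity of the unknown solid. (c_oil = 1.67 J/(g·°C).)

m_s c (T_s − T_f) = m_oil c_oil (T_f − T_0):
428×c×(337 − 81.8) = 531×1.67×(81.8 − 26.9)
109226 c = 48684  ⇒  c ≈ 0.4457 J/(g·°C)

c ≈ 0.446 J/(g·°C)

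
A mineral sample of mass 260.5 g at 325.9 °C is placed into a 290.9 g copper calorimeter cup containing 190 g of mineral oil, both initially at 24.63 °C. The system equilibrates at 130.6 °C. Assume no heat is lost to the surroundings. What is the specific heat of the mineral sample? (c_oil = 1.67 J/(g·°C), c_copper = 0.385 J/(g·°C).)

c ≈ 0.894 J/(g·°C)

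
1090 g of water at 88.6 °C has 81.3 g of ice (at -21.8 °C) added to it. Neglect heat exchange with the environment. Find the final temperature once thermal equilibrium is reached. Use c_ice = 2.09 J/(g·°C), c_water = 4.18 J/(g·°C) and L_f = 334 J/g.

Net heat exchanged in the isolated system is zero:
ice -21.8→0 °C: 81.3×2.09×21.8 = 3704.2; fusion: m_ice L_f = 81.3×334 = 27154; warm the meltwater: 339.83 T; water: 4556.2(T − 88.6)
4896 T = 403679 − 30858 = 372821
T ≈ 76.15 °C. Since T > 0 °C, the all-ice-melts assumption holds.

T_f ≈ 76.1 °C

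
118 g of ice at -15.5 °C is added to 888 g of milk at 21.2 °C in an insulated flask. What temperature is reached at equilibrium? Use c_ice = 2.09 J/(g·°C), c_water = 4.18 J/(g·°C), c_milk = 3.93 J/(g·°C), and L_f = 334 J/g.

T_f ≈ 7.7 °C

Heat gained plus heat lost sum to zero:
warm ice to 0 °C: 118·2.09·(0 − (-15.5)) = 3822.6; melt ice: 118·334 = 39412; warm the meltwater: 493.24 T; milk cools: 888·3.93·(T − 21.2) = 3489.8(T − 21.2)
3983.1 T = 73985 − 43235 = 30750
T ≈ 7.72 °C. Since T > 0 °C, the all-ice-melts assumption holds.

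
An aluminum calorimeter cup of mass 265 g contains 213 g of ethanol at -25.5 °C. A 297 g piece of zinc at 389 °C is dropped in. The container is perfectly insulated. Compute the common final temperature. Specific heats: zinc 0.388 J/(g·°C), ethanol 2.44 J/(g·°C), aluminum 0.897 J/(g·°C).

Setting the total heat transfer to zero:
297×0.388×(T − 389) + 213×2.44×(T − (-25.5)) + 265×0.897×(T − (-25.5)) = 0
115.24(T − 389) + 519.72(T − (-25.5)) + 237.71(T − (-25.5)) = 0
(115.24 + 519.72 + 237.71) T = 115.24×389 + 519.72×(-25.5) + 237.71×(-25.5)
T = 25512 / 872.66 = 29.2 °C

T_f ≈ 29.2 °C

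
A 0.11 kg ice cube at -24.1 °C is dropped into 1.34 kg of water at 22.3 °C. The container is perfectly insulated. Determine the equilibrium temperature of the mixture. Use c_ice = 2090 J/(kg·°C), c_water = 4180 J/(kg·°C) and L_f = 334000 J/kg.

Conservation of energy gives ΣQ = 0:
warm ice to 0 °C: 0.11·2090·(0 − (-24.1)) = 5540.6
  latent heat to melt: 0.11·334000 = 36740
  meltwater 0→T: 0.11·4180·T = 459.8 T
  water cools: 1.34·4180·(T − 22.3) = 5601.2(T − 22.3)
6061 T = 124907 − 42281 = 82626
T ≈ 13.63 °C. Since T > 0 °C, the all-ice-melts assumption holds.

T_f ≈ 13.6 °C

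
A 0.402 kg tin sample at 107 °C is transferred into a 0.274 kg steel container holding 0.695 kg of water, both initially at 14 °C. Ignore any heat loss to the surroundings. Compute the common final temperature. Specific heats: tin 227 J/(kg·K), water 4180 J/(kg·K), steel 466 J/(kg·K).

Conservation of energy gives ΣQ = 0:
0.402×227×(T − 107) + 0.695×4180×(T − 14) + 0.274×466×(T − 14) = 0
3124 T = 52223
T ≈ 16.72 °C

T_f ≈ 16.7 °C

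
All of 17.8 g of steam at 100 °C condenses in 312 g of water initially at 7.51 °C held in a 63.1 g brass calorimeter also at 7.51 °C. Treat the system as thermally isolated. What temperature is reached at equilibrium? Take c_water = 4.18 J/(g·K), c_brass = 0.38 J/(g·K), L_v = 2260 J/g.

Taking heat into each body as positive, Σ m c ΔT = 0:
latent heat released on condensation: 17.8·2260 = 40228; condensed water 100 °C→T: 74.4(T − 100); original water: 1304.2(T − 7.51); brass cup: 63.1·0.38·(T − 7.51) = 23.98(T − 7.51)
1402.5 T = 40228 + 7440.4 + 9974.3 = 57643
T ≈ 41.10 °C (< 100 °C, so full condensation is consistent).

T_f ≈ 41.1 °C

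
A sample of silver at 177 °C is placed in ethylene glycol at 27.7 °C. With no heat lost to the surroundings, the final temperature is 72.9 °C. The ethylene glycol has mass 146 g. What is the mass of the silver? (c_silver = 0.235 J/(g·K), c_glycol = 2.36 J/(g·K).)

m ≈ 637 g

Energy conservation, ΣQ = 0:
m·0.235·(72.9 − 177) + 146·2.36·(72.9 − 27.7) = 0
-24.46 m = -15574
m = -15574/-24.46 ≈ 636.6 g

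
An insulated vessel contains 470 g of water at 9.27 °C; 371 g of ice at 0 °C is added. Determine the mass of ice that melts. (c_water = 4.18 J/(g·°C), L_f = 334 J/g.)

Cooling the water to 0 °C releases 470×4.18×9.27 = 18212 J.
Fully melting the ice requires m_ice L_f = 371×334 = 123914 J.
Since 18212 < 123914 J, not all the ice melts; equilibrium is at 0 °C.
Mass melted = 18212/334 ≈ 54.53 g.

m_melted ≈ 54.5 g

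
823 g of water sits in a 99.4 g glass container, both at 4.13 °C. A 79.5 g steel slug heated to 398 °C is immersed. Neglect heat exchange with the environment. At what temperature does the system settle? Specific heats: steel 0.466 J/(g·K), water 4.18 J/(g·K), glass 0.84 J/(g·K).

T_f = Σ m_i c_i T_i / Σ m_i c_i:
T_f = (37.05·398 + 3440.1·4.13 + 83.5·4.13) / (37.05 + 3440.1 + 83.5)
    = 29297 / 3560.7 ≈ 8.23 °C

T_f ≈ 8.2 °C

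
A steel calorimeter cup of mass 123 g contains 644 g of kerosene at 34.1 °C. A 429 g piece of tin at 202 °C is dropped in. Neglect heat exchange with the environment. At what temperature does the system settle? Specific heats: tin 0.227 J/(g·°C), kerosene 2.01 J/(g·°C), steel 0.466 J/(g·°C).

T_f ≈ 45.4 °C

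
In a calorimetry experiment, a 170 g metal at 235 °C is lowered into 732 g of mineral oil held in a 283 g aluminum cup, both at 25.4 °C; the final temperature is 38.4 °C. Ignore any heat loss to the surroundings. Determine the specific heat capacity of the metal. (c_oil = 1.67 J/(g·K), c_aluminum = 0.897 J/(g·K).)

Taking heat into each body as positive, Σ m c ΔT = 0:
170·c·(38.4 − 235) + 732·1.67·(38.4 − 25.4) + 283·0.897·(38.4 − 25.4) = 0
-33422 c = -19192
c = -19192/-33422 ≈ 0.5742 J/(g·K)

c ≈ 0.574 J/(g·K)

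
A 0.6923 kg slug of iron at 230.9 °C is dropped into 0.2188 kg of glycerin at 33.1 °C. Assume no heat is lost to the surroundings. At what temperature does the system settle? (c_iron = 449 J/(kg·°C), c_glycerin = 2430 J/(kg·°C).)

T_f ≈ 106.1 °C

T_f = Σ m_i c_i T_i / Σ m_i c_i:
T_f = (310.84·230.9 + 531.68·33.1) / (310.84 + 531.68)
    = 89372 / 842.53 ≈ 106.08 °C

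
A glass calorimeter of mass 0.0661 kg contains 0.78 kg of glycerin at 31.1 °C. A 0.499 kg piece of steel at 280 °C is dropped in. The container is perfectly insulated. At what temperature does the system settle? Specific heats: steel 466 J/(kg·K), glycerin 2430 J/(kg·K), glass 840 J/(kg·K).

T_f ≈ 57.6 °C

Heat gained plus heat lost sum to zero:
0.499·466·(T − 280) + 0.78·2430·(T − 31.1) + 0.0661·840·(T − 31.1) = 0
232.53(T − 280) + 1895.4(T − 31.1) + 55.52(T − 31.1) = 0
2183.5 T = 125783
T ≈ 57.61 °C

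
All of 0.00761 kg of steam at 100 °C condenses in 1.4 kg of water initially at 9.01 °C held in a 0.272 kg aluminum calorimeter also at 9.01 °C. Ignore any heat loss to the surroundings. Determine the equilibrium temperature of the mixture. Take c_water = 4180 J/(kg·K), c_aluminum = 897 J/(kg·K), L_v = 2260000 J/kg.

Let T be the final temperature. ΣQ_i = 0:
condense steam: −0.00761×2260000 = −17199
  condensed water 100 °C→T: 31.81(T − 100)
  original water: 5852(T − 9.01)
  aluminum cup: 0.272×897×(T − 9.01) = 243.98(T − 9.01)
6127.8 T = 17199 + 3181 + 54925 = 75304
T ≈ 12.29 °C, under the boiling point, so the assumption holds.

T_f ≈ 12.3 °C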